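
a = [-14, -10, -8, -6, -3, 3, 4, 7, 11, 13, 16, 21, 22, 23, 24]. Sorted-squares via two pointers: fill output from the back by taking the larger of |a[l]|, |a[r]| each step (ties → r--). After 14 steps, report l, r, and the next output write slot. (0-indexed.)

l=4, r=4, next write slot=0

[0,14] |-14|<=|24| out[14]=576 → r--
[0,13] |-14|<=|23| out[13]=529 → r--
[0,12] |-14|<=|22| out[12]=484 → r--
[0,11] |-14|<=|21| out[11]=441 → r--
[0,10] |-14|<=|16| out[10]=256 → r--
[0,9] |-14|>|13| out[9]=196 → l++
[1,9] |-10|<=|13| out[8]=169 → r--
[1,8] |-10|<=|11| out[7]=121 → r--
[1,7] |-10|>|7| out[6]=100 → l++
[2,7] |-8|>|7| out[5]=64 → l++
[3,7] |-6|<=|7| out[4]=49 → r--
[3,6] |-6|>|4| out[3]=36 → l++
[4,6] |-3|<=|4| out[2]=16 → r--
[4,5] |-3|<=|3| out[1]=9 → r--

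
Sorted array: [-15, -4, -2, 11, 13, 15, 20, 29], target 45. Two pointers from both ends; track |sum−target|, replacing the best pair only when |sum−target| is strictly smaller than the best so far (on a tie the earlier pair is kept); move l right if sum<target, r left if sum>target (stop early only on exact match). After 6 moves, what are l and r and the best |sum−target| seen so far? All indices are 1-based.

l=1 r=8: -15+29=14 d=31 *, l++
l=2 r=8: -4+29=25 d=20 *, l++
l=3 r=8: -2+29=27 d=18 *, l++
l=4 r=8: 11+29=40 d=5 *, l++
l=5 r=8: 13+29=42 d=3 *, l++
l=6 r=8: 15+29=44 d=1 *, l++

l=7, r=8, best |Δ|=1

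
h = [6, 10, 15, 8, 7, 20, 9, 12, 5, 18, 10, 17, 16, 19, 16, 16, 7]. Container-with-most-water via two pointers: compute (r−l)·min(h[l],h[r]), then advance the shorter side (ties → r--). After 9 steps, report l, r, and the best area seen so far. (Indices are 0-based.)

l=5, r=12, best area=195

[0,16] min(6,7)*16=96 best=96 * → l++
[1,16] min(10,7)*15=105 best=105 * → r--
[1,15] min(10,16)*14=140 best=140 * → l++
[2,15] min(15,16)*13=195 best=195 * → l++
[3,15] min(8,16)*12=96 best=195 → l++
[4,15] min(7,16)*11=77 best=195 → l++
[5,15] min(20,16)*10=160 best=195 → r--
[5,14] min(20,16)*9=144 best=195 → r--
[5,13] min(20,19)*8=152 best=195 → r--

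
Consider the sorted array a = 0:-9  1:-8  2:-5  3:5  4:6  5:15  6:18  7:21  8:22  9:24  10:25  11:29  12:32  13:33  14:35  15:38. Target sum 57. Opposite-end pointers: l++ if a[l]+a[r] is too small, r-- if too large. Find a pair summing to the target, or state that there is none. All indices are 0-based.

[0,15] -9+38=29 <57 → l++
[1,15] -8+38=30 <57 → l++
[2,15] -5+38=33 <57 → l++
[3,15] 5+38=43 <57 → l++
[4,15] 6+38=44 <57 → l++
[5,15] 15+38=53 <57 → l++
[6,15] 18+38=56 <57 → l++
[7,15] 21+38=59 >57 → r--
[7,14] 21+35=56 <57 → l++
[8,14] 22+35=57 → found

(22, 35)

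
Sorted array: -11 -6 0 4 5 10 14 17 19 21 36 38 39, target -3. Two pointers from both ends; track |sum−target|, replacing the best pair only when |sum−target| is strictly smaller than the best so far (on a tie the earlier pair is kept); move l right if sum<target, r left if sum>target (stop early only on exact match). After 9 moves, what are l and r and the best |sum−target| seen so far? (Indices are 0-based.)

l=0 r=12: -11+39=28 d=31 *, r--
l=0 r=11: -11+38=27 d=30 *, r--
l=0 r=10: -11+36=25 d=28 *, r--
l=0 r=9: -11+21=10 d=13 *, r--
l=0 r=8: -11+19=8 d=11 *, r--
l=0 r=7: -11+17=6 d=9 *, r--
l=0 r=6: -11+14=3 d=6 *, r--
l=0 r=5: -11+10=-1 d=2 *, r--
l=0 r=4: -11+5=-6 d=3, l++

l=1, r=4, best |Δ|=2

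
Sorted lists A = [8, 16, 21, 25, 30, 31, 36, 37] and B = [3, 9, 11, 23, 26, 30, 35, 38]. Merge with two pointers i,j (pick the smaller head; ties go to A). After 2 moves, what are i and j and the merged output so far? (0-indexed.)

i=0 j=0: A[i]=8>B[j]=3 take 3, j++
i=0 j=1: A[i]=8<=B[j]=9 take 8, i++

i=1, j=1, merged so far=[3, 8]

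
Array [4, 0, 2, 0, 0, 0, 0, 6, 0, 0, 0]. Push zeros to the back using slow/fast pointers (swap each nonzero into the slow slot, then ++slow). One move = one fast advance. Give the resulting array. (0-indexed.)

slow=0 fast=0: a[fast]=4≠0 swap→a[0]=4, slow++,fast++
slow=1 fast=1: a[fast]=0, fast++
slow=1 fast=2: a[fast]=2≠0 swap→a[1]=2, slow++,fast++
slow=2 fast=3: a[fast]=0, fast++
slow=2 fast=4: a[fast]=0, fast++
slow=2 fast=5: a[fast]=0, fast++
slow=2 fast=6: a[fast]=0, fast++
slow=2 fast=7: a[fast]=6≠0 swap→a[2]=6, slow++,fast++
slow=3 fast=8: a[fast]=0, fast++
slow=3 fast=9: a[fast]=0, fast++
slow=3 fast=10: a[fast]=0, fast++

[4, 2, 6, 0, 0, 0, 0, 0, 0, 0, 0]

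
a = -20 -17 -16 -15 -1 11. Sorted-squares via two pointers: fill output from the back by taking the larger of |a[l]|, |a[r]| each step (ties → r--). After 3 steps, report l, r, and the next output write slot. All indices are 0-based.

l=0 r=5: |-20|>|11| out[5]=400, l++
l=1 r=5: |-17|>|11| out[4]=289, l++
l=2 r=5: |-16|>|11| out[3]=256, l++

l=3, r=5, next write slot=2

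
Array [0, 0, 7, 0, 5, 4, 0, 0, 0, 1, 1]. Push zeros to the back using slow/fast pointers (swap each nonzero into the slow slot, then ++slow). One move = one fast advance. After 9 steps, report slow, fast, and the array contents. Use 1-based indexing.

slow=4, fast=10, a=[7, 5, 4, 0, 0, 0, 0, 0, 0, 1, 1]

(s=1,f=1) a[fast]=0 → fast++
(s=1,f=2) a[fast]=0 → fast++
(s=1,f=3) a[fast]=7≠0 swap→a[1]=7 → slow++,fast++
(s=2,f=4) a[fast]=0 → fast++
(s=2,f=5) a[fast]=5≠0 swap→a[2]=5 → slow++,fast++
(s=3,f=6) a[fast]=4≠0 swap→a[3]=4 → slow++,fast++
(s=4,f=7) a[fast]=0 → fast++
(s=4,f=8) a[fast]=0 → fast++
(s=4,f=9) a[fast]=0 → fast++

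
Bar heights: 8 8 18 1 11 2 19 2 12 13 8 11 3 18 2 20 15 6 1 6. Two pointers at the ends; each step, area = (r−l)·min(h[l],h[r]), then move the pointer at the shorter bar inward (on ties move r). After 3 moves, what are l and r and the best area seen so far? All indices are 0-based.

l=0, r=16, best area=114

[0,19] min(8,6)*19=114 best=114 * → r--
[0,18] min(8,1)*18=18 best=114 → r--
[0,17] min(8,6)*17=102 best=114 → r--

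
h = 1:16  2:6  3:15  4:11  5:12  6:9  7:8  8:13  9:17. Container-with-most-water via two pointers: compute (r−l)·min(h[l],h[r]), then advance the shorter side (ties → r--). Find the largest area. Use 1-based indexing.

max area = 128

l=1 r=9: min(16,17)*8=128 best=128 *, l++
l=2 r=9: min(6,17)*7=42 best=128, l++
l=3 r=9: min(15,17)*6=90 best=128, l++
l=4 r=9: min(11,17)*5=55 best=128, l++
l=5 r=9: min(12,17)*4=48 best=128, l++
l=6 r=9: min(9,17)*3=27 best=128, l++
l=7 r=9: min(8,17)*2=16 best=128, l++
l=8 r=9: min(13,17)*1=13 best=128, l++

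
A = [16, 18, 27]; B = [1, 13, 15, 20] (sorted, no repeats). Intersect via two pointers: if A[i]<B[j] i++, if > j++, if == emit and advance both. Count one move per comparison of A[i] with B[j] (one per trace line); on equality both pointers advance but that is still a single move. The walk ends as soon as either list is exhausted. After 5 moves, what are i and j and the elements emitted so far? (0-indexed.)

i=2, j=3, emitted=[]

i=0 j=0: 16>1, j++
i=0 j=1: 16>13, j++
i=0 j=2: 16>15, j++
i=0 j=3: 16<20, i++
i=1 j=3: 18<20, i++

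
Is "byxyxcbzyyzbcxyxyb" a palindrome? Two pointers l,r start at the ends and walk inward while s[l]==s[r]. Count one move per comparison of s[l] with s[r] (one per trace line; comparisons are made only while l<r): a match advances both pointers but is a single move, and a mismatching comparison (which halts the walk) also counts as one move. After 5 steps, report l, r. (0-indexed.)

l=5, r=12

[0,17] 'b'=='b' → l++,r--
[1,16] 'y'=='y' → l++,r--
[2,15] 'x'=='x' → l++,r--
[3,14] 'y'=='y' → l++,r--
[4,13] 'x'=='x' → l++,r--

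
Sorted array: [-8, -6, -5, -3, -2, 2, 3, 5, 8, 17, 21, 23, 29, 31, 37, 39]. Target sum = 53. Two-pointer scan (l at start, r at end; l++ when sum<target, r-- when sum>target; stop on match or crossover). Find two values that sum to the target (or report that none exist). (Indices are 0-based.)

l=0 r=15: -8+39=31 <53, l++
l=1 r=15: -6+39=33 <53, l++
l=2 r=15: -5+39=34 <53, l++
l=3 r=15: -3+39=36 <53, l++
l=4 r=15: -2+39=37 <53, l++
l=5 r=15: 2+39=41 <53, l++
l=6 r=15: 3+39=42 <53, l++
l=7 r=15: 5+39=44 <53, l++
l=8 r=15: 8+39=47 <53, l++
l=9 r=15: 17+39=56 >53, r--
l=9 r=14: 17+37=54 >53, r--
l=9 r=13: 17+31=48 <53, l++
l=10 r=13: 21+31=52 <53, l++
l=11 r=13: 23+31=54 >53, r--
l=11 r=12: 23+29=52 <53, l++

no pair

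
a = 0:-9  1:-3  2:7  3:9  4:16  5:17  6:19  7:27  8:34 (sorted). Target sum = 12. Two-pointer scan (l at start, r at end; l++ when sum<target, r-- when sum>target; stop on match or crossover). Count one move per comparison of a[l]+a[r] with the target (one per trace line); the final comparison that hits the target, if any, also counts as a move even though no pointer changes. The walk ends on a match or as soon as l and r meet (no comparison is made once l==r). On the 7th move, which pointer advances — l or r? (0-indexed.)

l=0 r=8: -9+34=25 >12, r--
l=0 r=7: -9+27=18 >12, r--
l=0 r=6: -9+19=10 <12, l++
l=1 r=6: -3+19=16 >12, r--
l=1 r=5: -3+17=14 >12, r--
l=1 r=4: -3+16=13 >12, r--
l=1 r=3: -3+9=6 <12, l++

l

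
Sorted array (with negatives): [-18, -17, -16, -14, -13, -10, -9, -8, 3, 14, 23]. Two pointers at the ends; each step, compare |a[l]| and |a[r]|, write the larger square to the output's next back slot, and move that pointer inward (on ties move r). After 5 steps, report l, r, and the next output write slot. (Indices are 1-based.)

l=4, r=9, next write slot=6

[1,11] |-18|<=|23| out[11]=529 → r--
[1,10] |-18|>|14| out[10]=324 → l++
[2,10] |-17|>|14| out[9]=289 → l++
[3,10] |-16|>|14| out[8]=256 → l++
[4,10] |-14|<=|14| out[7]=196 → r--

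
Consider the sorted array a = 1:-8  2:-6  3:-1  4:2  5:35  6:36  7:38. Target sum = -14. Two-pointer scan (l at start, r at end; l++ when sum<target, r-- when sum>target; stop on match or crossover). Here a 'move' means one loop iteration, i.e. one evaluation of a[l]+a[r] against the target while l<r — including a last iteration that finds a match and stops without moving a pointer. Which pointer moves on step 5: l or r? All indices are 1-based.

r

[1,7] -8+38=30 >-14 → r--
[1,6] -8+36=28 >-14 → r--
[1,5] -8+35=27 >-14 → r--
[1,4] -8+2=-6 >-14 → r--
[1,3] -8+-1=-9 >-14 → r--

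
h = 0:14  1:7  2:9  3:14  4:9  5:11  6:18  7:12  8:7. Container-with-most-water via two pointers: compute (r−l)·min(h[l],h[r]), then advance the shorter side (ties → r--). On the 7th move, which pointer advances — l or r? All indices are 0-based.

l=0 r=8: min(14,7)*8=56 best=56 *, r--
l=0 r=7: min(14,12)*7=84 best=84 *, r--
l=0 r=6: min(14,18)*6=84 best=84, l++
l=1 r=6: min(7,18)*5=35 best=84, l++
l=2 r=6: min(9,18)*4=36 best=84, l++
l=3 r=6: min(14,18)*3=42 best=84, l++
l=4 r=6: min(9,18)*2=18 best=84, l++

l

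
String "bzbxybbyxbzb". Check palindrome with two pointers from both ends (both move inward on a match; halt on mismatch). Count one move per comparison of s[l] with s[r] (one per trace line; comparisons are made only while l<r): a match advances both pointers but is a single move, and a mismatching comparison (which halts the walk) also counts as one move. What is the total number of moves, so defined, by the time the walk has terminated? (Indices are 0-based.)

[0,11] 'b'=='b' → l++,r--
[1,10] 'z'=='z' → l++,r--
[2,9] 'b'=='b' → l++,r--
[3,8] 'x'=='x' → l++,r--
[4,7] 'y'=='y' → l++,r--
[5,6] 'b'=='b' → l++,r--

6 moves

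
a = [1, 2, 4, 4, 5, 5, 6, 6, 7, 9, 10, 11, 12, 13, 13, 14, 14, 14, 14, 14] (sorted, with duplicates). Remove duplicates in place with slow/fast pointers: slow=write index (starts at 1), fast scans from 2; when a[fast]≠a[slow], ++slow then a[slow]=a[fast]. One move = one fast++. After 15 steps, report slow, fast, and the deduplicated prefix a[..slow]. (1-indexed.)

(s=1,f=2) a[fast]=2≠a[slow]=1 write a[2]=2 → slow++,fast++
(s=2,f=3) a[fast]=4≠a[slow]=2 write a[3]=4 → slow++,fast++
(s=3,f=4) a[fast]=4=a[slow] dup → fast++
(s=3,f=5) a[fast]=5≠a[slow]=4 write a[4]=5 → slow++,fast++
(s=4,f=6) a[fast]=5=a[slow] dup → fast++
(s=4,f=7) a[fast]=6≠a[slow]=5 write a[5]=6 → slow++,fast++
(s=5,f=8) a[fast]=6=a[slow] dup → fast++
(s=5,f=9) a[fast]=7≠a[slow]=6 write a[6]=7 → slow++,fast++
(s=6,f=10) a[fast]=9≠a[slow]=7 write a[7]=9 → slow++,fast++
(s=7,f=11) a[fast]=10≠a[slow]=9 write a[8]=10 → slow++,fast++
(s=8,f=12) a[fast]=11≠a[slow]=10 write a[9]=11 → slow++,fast++
(s=9,f=13) a[fast]=12≠a[slow]=11 write a[10]=12 → slow++,fast++
(s=10,f=14) a[fast]=13≠a[slow]=12 write a[11]=13 → slow++,fast++
(s=11,f=15) a[fast]=13=a[slow] dup → fast++
(s=11,f=16) a[fast]=14≠a[slow]=13 write a[12]=14 → slow++,fast++

slow=12, fast=17, prefix=[1, 2, 4, 5, 6, 7, 9, 10, 11, 12, 13, 14]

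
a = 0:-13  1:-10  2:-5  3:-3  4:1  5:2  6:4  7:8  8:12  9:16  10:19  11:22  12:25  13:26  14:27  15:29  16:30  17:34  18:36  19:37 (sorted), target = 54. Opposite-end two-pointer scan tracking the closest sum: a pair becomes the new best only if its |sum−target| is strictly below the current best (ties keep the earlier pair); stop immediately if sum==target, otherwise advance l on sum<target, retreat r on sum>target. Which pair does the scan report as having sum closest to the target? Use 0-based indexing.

pair (25, 29) with sum 54 (|Δ|=0)

[0,19] -13+37=24 d=30 * → l++
[1,19] -10+37=27 d=27 * → l++
[2,19] -5+37=32 d=22 * → l++
[3,19] -3+37=34 d=20 * → l++
[4,19] 1+37=38 d=16 * → l++
[5,19] 2+37=39 d=15 * → l++
[6,19] 4+37=41 d=13 * → l++
[7,19] 8+37=45 d=9 * → l++
[8,19] 12+37=49 d=5 * → l++
[9,19] 16+37=53 d=1 * → l++
[10,19] 19+37=56 d=2 → r--
[10,18] 19+36=55 d=1 → r--
[10,17] 19+34=53 d=1 → l++
[11,17] 22+34=56 d=2 → r--
[11,16] 22+30=52 d=2 → l++
[12,16] 25+30=55 d=1 → r--
[12,15] 25+29=54 d=0 * → stop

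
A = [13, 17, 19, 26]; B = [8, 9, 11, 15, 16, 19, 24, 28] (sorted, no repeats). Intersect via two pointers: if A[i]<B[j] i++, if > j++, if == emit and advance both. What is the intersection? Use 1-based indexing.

[i=1,j=1] 13>8 → j++
[i=1,j=2] 13>9 → j++
[i=1,j=3] 13>11 → j++
[i=1,j=4] 13<15 → i++
[i=2,j=4] 17>15 → j++
[i=2,j=5] 17>16 → j++
[i=2,j=6] 17<19 → i++
[i=3,j=6] 19==19 emit → i++,j++
[i=4,j=7] 26>24 → j++
[i=4,j=8] 26<28 → i++

intersection = [19]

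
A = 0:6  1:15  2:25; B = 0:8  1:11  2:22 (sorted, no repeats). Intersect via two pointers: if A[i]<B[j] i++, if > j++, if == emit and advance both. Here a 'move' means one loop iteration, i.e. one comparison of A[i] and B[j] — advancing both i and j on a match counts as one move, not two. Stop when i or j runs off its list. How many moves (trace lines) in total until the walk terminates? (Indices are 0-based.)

i=0 j=0: 6<8, i++
i=1 j=0: 15>8, j++
i=1 j=1: 15>11, j++
i=1 j=2: 15<22, i++
i=2 j=2: 25>22, j++

5 moves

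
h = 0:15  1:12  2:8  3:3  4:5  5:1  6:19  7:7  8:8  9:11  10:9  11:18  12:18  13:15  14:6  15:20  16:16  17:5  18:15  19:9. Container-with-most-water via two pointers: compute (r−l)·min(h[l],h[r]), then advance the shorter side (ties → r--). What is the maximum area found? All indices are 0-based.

l=0 r=19: min(15,9)*19=171 best=171 *, r--
l=0 r=18: min(15,15)*18=270 best=270 *, r--
l=0 r=17: min(15,5)*17=85 best=270, r--
l=0 r=16: min(15,16)*16=240 best=270, l++
l=1 r=16: min(12,16)*15=180 best=270, l++
l=2 r=16: min(8,16)*14=112 best=270, l++
l=3 r=16: min(3,16)*13=39 best=270, l++
l=4 r=16: min(5,16)*12=60 best=270, l++
l=5 r=16: min(1,16)*11=11 best=270, l++
l=6 r=16: min(19,16)*10=160 best=270, r--
l=6 r=15: min(19,20)*9=171 best=270, l++
l=7 r=15: min(7,20)*8=56 best=270, l++
l=8 r=15: min(8,20)*7=56 best=270, l++
l=9 r=15: min(11,20)*6=66 best=270, l++
l=10 r=15: min(9,20)*5=45 best=270, l++
l=11 r=15: min(18,20)*4=72 best=270, l++
l=12 r=15: min(18,20)*3=54 best=270, l++
l=13 r=15: min(15,20)*2=30 best=270, l++
l=14 r=15: min(6,20)*1=6 best=270, l++

max area = 270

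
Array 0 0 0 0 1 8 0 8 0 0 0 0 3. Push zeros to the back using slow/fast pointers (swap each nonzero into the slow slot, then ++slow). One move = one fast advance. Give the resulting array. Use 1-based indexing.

[1, 8, 8, 3, 0, 0, 0, 0, 0, 0, 0, 0, 0]

(s=1,f=1) a[fast]=0 → fast++
(s=1,f=2) a[fast]=0 → fast++
(s=1,f=3) a[fast]=0 → fast++
(s=1,f=4) a[fast]=0 → fast++
(s=1,f=5) a[fast]=1≠0 swap→a[1]=1 → slow++,fast++
(s=2,f=6) a[fast]=8≠0 swap→a[2]=8 → slow++,fast++
(s=3,f=7) a[fast]=0 → fast++
(s=3,f=8) a[fast]=8≠0 swap→a[3]=8 → slow++,fast++
(s=4,f=9) a[fast]=0 → fast++
(s=4,f=10) a[fast]=0 → fast++
(s=4,f=11) a[fast]=0 → fast++
(s=4,f=12) a[fast]=0 → fast++
(s=4,f=13) a[fast]=3≠0 swap→a[4]=3 → slow++,fast++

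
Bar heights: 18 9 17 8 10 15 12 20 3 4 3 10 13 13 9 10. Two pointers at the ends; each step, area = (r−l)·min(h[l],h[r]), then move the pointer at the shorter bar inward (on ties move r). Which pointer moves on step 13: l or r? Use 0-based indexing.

l

l=0 r=15: min(18,10)*15=150 best=150 *, r--
l=0 r=14: min(18,9)*14=126 best=150, r--
l=0 r=13: min(18,13)*13=169 best=169 *, r--
l=0 r=12: min(18,13)*12=156 best=169, r--
l=0 r=11: min(18,10)*11=110 best=169, r--
l=0 r=10: min(18,3)*10=30 best=169, r--
l=0 r=9: min(18,4)*9=36 best=169, r--
l=0 r=8: min(18,3)*8=24 best=169, r--
l=0 r=7: min(18,20)*7=126 best=169, l++
l=1 r=7: min(9,20)*6=54 best=169, l++
l=2 r=7: min(17,20)*5=85 best=169, l++
l=3 r=7: min(8,20)*4=32 best=169, l++
l=4 r=7: min(10,20)*3=30 best=169, l++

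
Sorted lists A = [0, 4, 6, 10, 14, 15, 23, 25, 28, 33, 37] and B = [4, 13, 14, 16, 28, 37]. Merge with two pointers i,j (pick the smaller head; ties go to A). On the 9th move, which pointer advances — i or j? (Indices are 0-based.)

i=0 j=0: A[i]=0<=B[j]=4 take 0, i++
i=1 j=0: A[i]=4<=B[j]=4 take 4, i++
i=2 j=0: A[i]=6>B[j]=4 take 4, j++
i=2 j=1: A[i]=6<=B[j]=13 take 6, i++
i=3 j=1: A[i]=10<=B[j]=13 take 10, i++
i=4 j=1: A[i]=14>B[j]=13 take 13, j++
i=4 j=2: A[i]=14<=B[j]=14 take 14, i++
i=5 j=2: A[i]=15>B[j]=14 take 14, j++
i=5 j=3: A[i]=15<=B[j]=16 take 15, i++

i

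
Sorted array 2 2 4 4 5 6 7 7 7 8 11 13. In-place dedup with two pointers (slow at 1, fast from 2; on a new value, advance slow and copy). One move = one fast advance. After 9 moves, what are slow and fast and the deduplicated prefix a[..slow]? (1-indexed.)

slow=6, fast=11, prefix=[2, 4, 5, 6, 7, 8]

slow=1 fast=2: a[fast]=2=a[slow] dup, fast++
slow=1 fast=3: a[fast]=4≠a[slow]=2 write a[2]=4, slow++,fast++
slow=2 fast=4: a[fast]=4=a[slow] dup, fast++
slow=2 fast=5: a[fast]=5≠a[slow]=4 write a[3]=5, slow++,fast++
slow=3 fast=6: a[fast]=6≠a[slow]=5 write a[4]=6, slow++,fast++
slow=4 fast=7: a[fast]=7≠a[slow]=6 write a[5]=7, slow++,fast++
slow=5 fast=8: a[fast]=7=a[slow] dup, fast++
slow=5 fast=9: a[fast]=7=a[slow] dup, fast++
slow=5 fast=10: a[fast]=8≠a[slow]=7 write a[6]=8, slow++,fast++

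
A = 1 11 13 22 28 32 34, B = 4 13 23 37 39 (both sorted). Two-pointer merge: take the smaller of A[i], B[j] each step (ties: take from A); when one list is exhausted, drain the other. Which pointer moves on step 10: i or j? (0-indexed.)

i=0 j=0: A[i]=1<=B[j]=4 take 1, i++
i=1 j=0: A[i]=11>B[j]=4 take 4, j++
i=1 j=1: A[i]=11<=B[j]=13 take 11, i++
i=2 j=1: A[i]=13<=B[j]=13 take 13, i++
i=3 j=1: A[i]=22>B[j]=13 take 13, j++
i=3 j=2: A[i]=22<=B[j]=23 take 22, i++
i=4 j=2: A[i]=28>B[j]=23 take 23, j++
i=4 j=3: A[i]=28<=B[j]=37 take 28, i++
i=5 j=3: A[i]=32<=B[j]=37 take 32, i++
i=6 j=3: A[i]=34<=B[j]=37 take 34, i++

i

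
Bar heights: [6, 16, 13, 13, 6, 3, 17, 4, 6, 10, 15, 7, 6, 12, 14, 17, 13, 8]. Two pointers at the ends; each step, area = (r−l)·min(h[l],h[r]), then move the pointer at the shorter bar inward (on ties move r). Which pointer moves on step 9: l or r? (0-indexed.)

r

[0,17] min(6,8)*17=102 best=102 * → l++
[1,17] min(16,8)*16=128 best=128 * → r--
[1,16] min(16,13)*15=195 best=195 * → r--
[1,15] min(16,17)*14=224 best=224 * → l++
[2,15] min(13,17)*13=169 best=224 → l++
[3,15] min(13,17)*12=156 best=224 → l++
[4,15] min(6,17)*11=66 best=224 → l++
[5,15] min(3,17)*10=30 best=224 → l++
[6,15] min(17,17)*9=153 best=224 → r--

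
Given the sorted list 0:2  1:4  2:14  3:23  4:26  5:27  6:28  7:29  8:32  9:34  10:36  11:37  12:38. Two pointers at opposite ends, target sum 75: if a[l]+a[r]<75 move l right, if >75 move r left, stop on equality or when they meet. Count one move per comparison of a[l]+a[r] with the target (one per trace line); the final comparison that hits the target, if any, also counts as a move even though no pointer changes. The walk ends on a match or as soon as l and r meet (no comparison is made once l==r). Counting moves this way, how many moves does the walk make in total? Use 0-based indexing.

l=0 r=12: 2+38=40 <75, l++
l=1 r=12: 4+38=42 <75, l++
l=2 r=12: 14+38=52 <75, l++
l=3 r=12: 23+38=61 <75, l++
l=4 r=12: 26+38=64 <75, l++
l=5 r=12: 27+38=65 <75, l++
l=6 r=12: 28+38=66 <75, l++
l=7 r=12: 29+38=67 <75, l++
l=8 r=12: 32+38=70 <75, l++
l=9 r=12: 34+38=72 <75, l++
l=10 r=12: 36+38=74 <75, l++
l=11 r=12: 37+38=75, found

12 moves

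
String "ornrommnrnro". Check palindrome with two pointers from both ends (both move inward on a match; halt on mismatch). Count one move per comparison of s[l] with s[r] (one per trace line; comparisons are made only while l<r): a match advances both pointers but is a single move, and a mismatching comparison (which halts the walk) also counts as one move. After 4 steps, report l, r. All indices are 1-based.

l=5, r=8

[1,12] 'o'=='o' → l++,r--
[2,11] 'r'=='r' → l++,r--
[3,10] 'n'=='n' → l++,r--
[4,9] 'r'=='r' → l++,r--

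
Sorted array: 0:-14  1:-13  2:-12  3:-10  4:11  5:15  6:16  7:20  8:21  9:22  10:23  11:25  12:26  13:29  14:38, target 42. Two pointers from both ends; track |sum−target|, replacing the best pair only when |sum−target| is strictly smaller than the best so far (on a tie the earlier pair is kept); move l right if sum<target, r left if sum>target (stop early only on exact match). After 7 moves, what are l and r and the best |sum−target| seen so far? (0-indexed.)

l=5, r=12, best |Δ|=2

[0,14] -14+38=24 d=18 * → l++
[1,14] -13+38=25 d=17 * → l++
[2,14] -12+38=26 d=16 * → l++
[3,14] -10+38=28 d=14 * → l++
[4,14] 11+38=49 d=7 * → r--
[4,13] 11+29=40 d=2 * → l++
[5,13] 15+29=44 d=2 → r--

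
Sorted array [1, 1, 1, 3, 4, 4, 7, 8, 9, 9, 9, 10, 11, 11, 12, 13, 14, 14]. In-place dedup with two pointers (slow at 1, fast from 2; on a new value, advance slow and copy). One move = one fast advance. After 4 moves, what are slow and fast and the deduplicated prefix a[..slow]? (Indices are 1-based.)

slow=1 fast=2: a[fast]=1=a[slow] dup, fast++
slow=1 fast=3: a[fast]=1=a[slow] dup, fast++
slow=1 fast=4: a[fast]=3≠a[slow]=1 write a[2]=3, slow++,fast++
slow=2 fast=5: a[fast]=4≠a[slow]=3 write a[3]=4, slow++,fast++

slow=3, fast=6, prefix=[1, 3, 4]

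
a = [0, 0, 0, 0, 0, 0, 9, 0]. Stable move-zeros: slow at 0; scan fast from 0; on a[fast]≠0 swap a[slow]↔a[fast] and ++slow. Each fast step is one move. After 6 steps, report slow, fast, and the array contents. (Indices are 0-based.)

slow=0, fast=6, a=[0, 0, 0, 0, 0, 0, 9, 0]

slow=0 fast=0: a[fast]=0, fast++
slow=0 fast=1: a[fast]=0, fast++
slow=0 fast=2: a[fast]=0, fast++
slow=0 fast=3: a[fast]=0, fast++
slow=0 fast=4: a[fast]=0, fast++
slow=0 fast=5: a[fast]=0, fast++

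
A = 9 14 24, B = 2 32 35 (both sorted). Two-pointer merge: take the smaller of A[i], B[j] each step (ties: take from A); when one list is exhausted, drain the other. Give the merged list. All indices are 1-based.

[2, 9, 14, 24, 32, 35]

[i=1,j=1] A[i]=9>B[j]=2 take 2 → j++
[i=1,j=2] A[i]=9<=B[j]=32 take 9 → i++
[i=2,j=2] A[i]=14<=B[j]=32 take 14 → i++
[i=3,j=2] A[i]=24<=B[j]=32 take 24 → i++
[i=4,j=2] A done, take B[j]=32 → j++
[i=4,j=3] A done, take B[j]=35 → j++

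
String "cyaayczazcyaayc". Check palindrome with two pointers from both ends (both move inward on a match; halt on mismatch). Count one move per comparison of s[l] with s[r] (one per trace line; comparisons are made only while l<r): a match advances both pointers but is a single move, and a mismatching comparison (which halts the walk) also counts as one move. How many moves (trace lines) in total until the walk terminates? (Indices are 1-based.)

7 moves

l=1 r=15: 'c'=='c', l++,r--
l=2 r=14: 'y'=='y', l++,r--
l=3 r=13: 'a'=='a', l++,r--
l=4 r=12: 'a'=='a', l++,r--
l=5 r=11: 'y'=='y', l++,r--
l=6 r=10: 'c'=='c', l++,r--
l=7 r=9: 'z'=='z', l++,r--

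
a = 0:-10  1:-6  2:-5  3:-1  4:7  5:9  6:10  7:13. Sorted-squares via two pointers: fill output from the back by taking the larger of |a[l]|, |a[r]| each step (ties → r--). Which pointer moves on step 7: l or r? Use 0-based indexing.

l=0 r=7: |-10|<=|13| out[7]=169, r--
l=0 r=6: |-10|<=|10| out[6]=100, r--
l=0 r=5: |-10|>|9| out[5]=100, l++
l=1 r=5: |-6|<=|9| out[4]=81, r--
l=1 r=4: |-6|<=|7| out[3]=49, r--
l=1 r=3: |-6|>|-1| out[2]=36, l++
l=2 r=3: |-5|>|-1| out[1]=25, l++

l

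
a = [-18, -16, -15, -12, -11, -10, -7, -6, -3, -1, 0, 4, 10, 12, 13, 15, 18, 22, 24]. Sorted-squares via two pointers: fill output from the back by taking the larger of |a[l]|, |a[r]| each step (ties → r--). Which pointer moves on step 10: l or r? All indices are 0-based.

l

[0,18] |-18|<=|24| out[18]=576 → r--
[0,17] |-18|<=|22| out[17]=484 → r--
[0,16] |-18|<=|18| out[16]=324 → r--
[0,15] |-18|>|15| out[15]=324 → l++
[1,15] |-16|>|15| out[14]=256 → l++
[2,15] |-15|<=|15| out[13]=225 → r--
[2,14] |-15|>|13| out[12]=225 → l++
[3,14] |-12|<=|13| out[11]=169 → r--
[3,13] |-12|<=|12| out[10]=144 → r--
[3,12] |-12|>|10| out[9]=144 → l++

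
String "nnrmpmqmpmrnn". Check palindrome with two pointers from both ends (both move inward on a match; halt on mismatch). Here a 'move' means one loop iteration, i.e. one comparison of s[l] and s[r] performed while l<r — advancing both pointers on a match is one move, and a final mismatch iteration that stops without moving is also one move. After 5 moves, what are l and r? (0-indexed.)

l=0 r=12: 'n'=='n', l++,r--
l=1 r=11: 'n'=='n', l++,r--
l=2 r=10: 'r'=='r', l++,r--
l=3 r=9: 'm'=='m', l++,r--
l=4 r=8: 'p'=='p', l++,r--

l=5, r=7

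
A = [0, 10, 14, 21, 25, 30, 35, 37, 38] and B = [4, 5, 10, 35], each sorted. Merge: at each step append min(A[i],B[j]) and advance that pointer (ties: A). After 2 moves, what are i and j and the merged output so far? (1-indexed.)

i=1 j=1: A[i]=0<=B[j]=4 take 0, i++
i=2 j=1: A[i]=10>B[j]=4 take 4, j++

i=2, j=2, merged so far=[0, 4]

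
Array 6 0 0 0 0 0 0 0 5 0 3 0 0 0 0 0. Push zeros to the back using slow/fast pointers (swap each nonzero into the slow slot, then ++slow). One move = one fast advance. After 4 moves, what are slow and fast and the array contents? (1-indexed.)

(s=1,f=1) a[fast]=6≠0 swap→a[1]=6 → slow++,fast++
(s=2,f=2) a[fast]=0 → fast++
(s=2,f=3) a[fast]=0 → fast++
(s=2,f=4) a[fast]=0 → fast++

slow=2, fast=5, a=[6, 0, 0, 0, 0, 0, 0, 0, 5, 0, 3, 0, 0, 0, 0, 0]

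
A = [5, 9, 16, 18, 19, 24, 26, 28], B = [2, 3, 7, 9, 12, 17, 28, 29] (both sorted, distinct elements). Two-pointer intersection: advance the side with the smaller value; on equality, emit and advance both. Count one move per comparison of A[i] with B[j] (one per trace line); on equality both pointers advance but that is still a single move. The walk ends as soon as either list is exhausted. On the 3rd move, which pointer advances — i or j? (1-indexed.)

i=1 j=1: 5>2, j++
i=1 j=2: 5>3, j++
i=1 j=3: 5<7, i++

i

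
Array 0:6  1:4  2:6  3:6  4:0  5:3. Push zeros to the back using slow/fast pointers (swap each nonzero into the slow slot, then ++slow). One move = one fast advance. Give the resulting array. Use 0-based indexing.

[6, 4, 6, 6, 3, 0]

slow=0 fast=0: a[fast]=6≠0 swap→a[0]=6, slow++,fast++
slow=1 fast=1: a[fast]=4≠0 swap→a[1]=4, slow++,fast++
slow=2 fast=2: a[fast]=6≠0 swap→a[2]=6, slow++,fast++
slow=3 fast=3: a[fast]=6≠0 swap→a[3]=6, slow++,fast++
slow=4 fast=4: a[fast]=0, fast++
slow=4 fast=5: a[fast]=3≠0 swap→a[4]=3, slow++,fast++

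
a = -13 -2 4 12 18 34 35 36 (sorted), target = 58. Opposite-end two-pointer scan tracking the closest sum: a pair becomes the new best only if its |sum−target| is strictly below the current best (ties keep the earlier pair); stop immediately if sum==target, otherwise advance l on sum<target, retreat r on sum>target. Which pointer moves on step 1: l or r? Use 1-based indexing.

l=1 r=8: -13+36=23 d=35 *, l++

l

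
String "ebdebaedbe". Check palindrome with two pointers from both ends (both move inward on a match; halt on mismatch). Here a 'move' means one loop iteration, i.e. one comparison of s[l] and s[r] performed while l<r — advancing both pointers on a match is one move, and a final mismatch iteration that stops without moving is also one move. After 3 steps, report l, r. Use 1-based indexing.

l=1 r=10: 'e'=='e', l++,r--
l=2 r=9: 'b'=='b', l++,r--
l=3 r=8: 'd'=='d', l++,r--

l=4, r=7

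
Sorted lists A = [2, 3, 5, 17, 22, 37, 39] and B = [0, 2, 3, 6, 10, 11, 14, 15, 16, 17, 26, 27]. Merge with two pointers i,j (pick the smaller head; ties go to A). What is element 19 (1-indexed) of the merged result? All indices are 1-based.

merged[19] = 39

i=1 j=1: A[i]=2>B[j]=0 take 0, j++
i=1 j=2: A[i]=2<=B[j]=2 take 2, i++
i=2 j=2: A[i]=3>B[j]=2 take 2, j++
i=2 j=3: A[i]=3<=B[j]=3 take 3, i++
i=3 j=3: A[i]=5>B[j]=3 take 3, j++
i=3 j=4: A[i]=5<=B[j]=6 take 5, i++
i=4 j=4: A[i]=17>B[j]=6 take 6, j++
i=4 j=5: A[i]=17>B[j]=10 take 10, j++
i=4 j=6: A[i]=17>B[j]=11 take 11, j++
i=4 j=7: A[i]=17>B[j]=14 take 14, j++
i=4 j=8: A[i]=17>B[j]=15 take 15, j++
i=4 j=9: A[i]=17>B[j]=16 take 16, j++
i=4 j=10: A[i]=17<=B[j]=17 take 17, i++
i=5 j=10: A[i]=22>B[j]=17 take 17, j++
i=5 j=11: A[i]=22<=B[j]=26 take 22, i++
i=6 j=11: A[i]=37>B[j]=26 take 26, j++
i=6 j=12: A[i]=37>B[j]=27 take 27, j++
i=6 j=13: B done, take A[i]=37, i++
i=7 j=13: B done, take A[i]=39, i++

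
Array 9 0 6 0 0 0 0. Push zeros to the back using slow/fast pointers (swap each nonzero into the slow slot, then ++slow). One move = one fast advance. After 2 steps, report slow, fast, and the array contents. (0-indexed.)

slow=0 fast=0: a[fast]=9≠0 swap→a[0]=9, slow++,fast++
slow=1 fast=1: a[fast]=0, fast++

slow=1, fast=2, a=[9, 0, 6, 0, 0, 0, 0]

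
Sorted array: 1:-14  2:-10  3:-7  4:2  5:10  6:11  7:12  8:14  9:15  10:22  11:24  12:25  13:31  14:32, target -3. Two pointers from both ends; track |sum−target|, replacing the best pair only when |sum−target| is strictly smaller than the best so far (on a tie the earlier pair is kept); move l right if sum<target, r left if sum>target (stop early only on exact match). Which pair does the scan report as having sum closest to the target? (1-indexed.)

pair (-14, 11) with sum -3 (|Δ|=0)

[1,14] -14+32=18 d=21 * → r--
[1,13] -14+31=17 d=20 * → r--
[1,12] -14+25=11 d=14 * → r--
[1,11] -14+24=10 d=13 * → r--
[1,10] -14+22=8 d=11 * → r--
[1,9] -14+15=1 d=4 * → r--
[1,8] -14+14=0 d=3 * → r--
[1,7] -14+12=-2 d=1 * → r--
[1,6] -14+11=-3 d=0 * → stop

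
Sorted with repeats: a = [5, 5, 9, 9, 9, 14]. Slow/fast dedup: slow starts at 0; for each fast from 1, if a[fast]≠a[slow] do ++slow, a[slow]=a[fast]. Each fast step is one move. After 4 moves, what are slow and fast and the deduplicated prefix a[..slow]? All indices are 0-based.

slow=0 fast=1: a[fast]=5=a[slow] dup, fast++
slow=0 fast=2: a[fast]=9≠a[slow]=5 write a[1]=9, slow++,fast++
slow=1 fast=3: a[fast]=9=a[slow] dup, fast++
slow=1 fast=4: a[fast]=9=a[slow] dup, fast++

slow=1, fast=5, prefix=[5, 9]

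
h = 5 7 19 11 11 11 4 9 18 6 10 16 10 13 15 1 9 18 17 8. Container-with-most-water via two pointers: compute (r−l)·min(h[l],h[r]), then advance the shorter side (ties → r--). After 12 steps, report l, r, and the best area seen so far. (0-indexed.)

[0,19] min(5,8)*19=95 best=95 * → l++
[1,19] min(7,8)*18=126 best=126 * → l++
[2,19] min(19,8)*17=136 best=136 * → r--
[2,18] min(19,17)*16=272 best=272 * → r--
[2,17] min(19,18)*15=270 best=272 → r--
[2,16] min(19,9)*14=126 best=272 → r--
[2,15] min(19,1)*13=13 best=272 → r--
[2,14] min(19,15)*12=180 best=272 → r--
[2,13] min(19,13)*11=143 best=272 → r--
[2,12] min(19,10)*10=100 best=272 → r--
[2,11] min(19,16)*9=144 best=272 → r--
[2,10] min(19,10)*8=80 best=272 → r--

l=2, r=9, best area=272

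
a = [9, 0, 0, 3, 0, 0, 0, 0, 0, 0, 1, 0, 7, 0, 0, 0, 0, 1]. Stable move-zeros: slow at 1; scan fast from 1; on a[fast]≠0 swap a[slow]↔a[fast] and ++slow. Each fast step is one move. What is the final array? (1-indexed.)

(s=1,f=1) a[fast]=9≠0 swap→a[1]=9 → slow++,fast++
(s=2,f=2) a[fast]=0 → fast++
(s=2,f=3) a[fast]=0 → fast++
(s=2,f=4) a[fast]=3≠0 swap→a[2]=3 → slow++,fast++
(s=3,f=5) a[fast]=0 → fast++
(s=3,f=6) a[fast]=0 → fast++
(s=3,f=7) a[fast]=0 → fast++
(s=3,f=8) a[fast]=0 → fast++
(s=3,f=9) a[fast]=0 → fast++
(s=3,f=10) a[fast]=0 → fast++
(s=3,f=11) a[fast]=1≠0 swap→a[3]=1 → slow++,fast++
(s=4,f=12) a[fast]=0 → fast++
(s=4,f=13) a[fast]=7≠0 swap→a[4]=7 → slow++,fast++
(s=5,f=14) a[fast]=0 → fast++
(s=5,f=15) a[fast]=0 → fast++
(s=5,f=16) a[fast]=0 → fast++
(s=5,f=17) a[fast]=0 → fast++
(s=5,f=18) a[fast]=1≠0 swap→a[5]=1 → slow++,fast++

[9, 3, 1, 7, 1, 0, 0, 0, 0, 0, 0, 0, 0, 0, 0, 0, 0, 0]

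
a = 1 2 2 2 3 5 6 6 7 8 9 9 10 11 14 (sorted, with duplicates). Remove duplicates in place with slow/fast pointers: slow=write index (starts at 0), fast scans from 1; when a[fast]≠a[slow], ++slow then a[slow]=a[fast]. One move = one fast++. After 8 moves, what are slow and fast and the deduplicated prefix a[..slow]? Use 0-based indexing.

(s=0,f=1) a[fast]=2≠a[slow]=1 write a[1]=2 → slow++,fast++
(s=1,f=2) a[fast]=2=a[slow] dup → fast++
(s=1,f=3) a[fast]=2=a[slow] dup → fast++
(s=1,f=4) a[fast]=3≠a[slow]=2 write a[2]=3 → slow++,fast++
(s=2,f=5) a[fast]=5≠a[slow]=3 write a[3]=5 → slow++,fast++
(s=3,f=6) a[fast]=6≠a[slow]=5 write a[4]=6 → slow++,fast++
(s=4,f=7) a[fast]=6=a[slow] dup → fast++
(s=4,f=8) a[fast]=7≠a[slow]=6 write a[5]=7 → slow++,fast++

slow=5, fast=9, prefix=[1, 2, 3, 5, 6, 7]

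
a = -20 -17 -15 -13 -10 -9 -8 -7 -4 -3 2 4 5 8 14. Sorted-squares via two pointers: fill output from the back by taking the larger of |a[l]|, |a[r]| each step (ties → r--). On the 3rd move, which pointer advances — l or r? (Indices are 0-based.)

l

[0,14] |-20|>|14| out[14]=400 → l++
[1,14] |-17|>|14| out[13]=289 → l++
[2,14] |-15|>|14| out[12]=225 → l++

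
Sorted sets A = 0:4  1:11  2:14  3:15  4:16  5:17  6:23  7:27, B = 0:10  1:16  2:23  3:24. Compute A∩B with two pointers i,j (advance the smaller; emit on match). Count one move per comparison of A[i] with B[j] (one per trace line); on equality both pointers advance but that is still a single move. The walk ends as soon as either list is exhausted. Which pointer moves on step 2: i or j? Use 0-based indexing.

j

[i=0,j=0] 4<10 → i++
[i=1,j=0] 11>10 → j++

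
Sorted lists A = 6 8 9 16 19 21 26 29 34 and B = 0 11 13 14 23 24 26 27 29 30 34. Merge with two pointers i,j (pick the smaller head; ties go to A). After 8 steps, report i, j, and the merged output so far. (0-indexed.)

[i=0,j=0] A[i]=6>B[j]=0 take 0 → j++
[i=0,j=1] A[i]=6<=B[j]=11 take 6 → i++
[i=1,j=1] A[i]=8<=B[j]=11 take 8 → i++
[i=2,j=1] A[i]=9<=B[j]=11 take 9 → i++
[i=3,j=1] A[i]=16>B[j]=11 take 11 → j++
[i=3,j=2] A[i]=16>B[j]=13 take 13 → j++
[i=3,j=3] A[i]=16>B[j]=14 take 14 → j++
[i=3,j=4] A[i]=16<=B[j]=23 take 16 → i++

i=4, j=4, merged so far=[0, 6, 8, 9, 11, 13, 14, 16]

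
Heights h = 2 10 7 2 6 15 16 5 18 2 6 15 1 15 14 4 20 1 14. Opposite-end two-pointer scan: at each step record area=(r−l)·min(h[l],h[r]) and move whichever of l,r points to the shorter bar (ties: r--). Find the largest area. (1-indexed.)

max area = 182

[1,19] min(2,14)*18=36 best=36 * → l++
[2,19] min(10,14)*17=170 best=170 * → l++
[3,19] min(7,14)*16=112 best=170 → l++
[4,19] min(2,14)*15=30 best=170 → l++
[5,19] min(6,14)*14=84 best=170 → l++
[6,19] min(15,14)*13=182 best=182 * → r--
[6,18] min(15,1)*12=12 best=182 → r--
[6,17] min(15,20)*11=165 best=182 → l++
[7,17] min(16,20)*10=160 best=182 → l++
[8,17] min(5,20)*9=45 best=182 → l++
[9,17] min(18,20)*8=144 best=182 → l++
[10,17] min(2,20)*7=14 best=182 → l++
[11,17] min(6,20)*6=36 best=182 → l++
[12,17] min(15,20)*5=75 best=182 → l++
[13,17] min(1,20)*4=4 best=182 → l++
[14,17] min(15,20)*3=45 best=182 → l++
[15,17] min(14,20)*2=28 best=182 → l++
[16,17] min(4,20)*1=4 best=182 → l++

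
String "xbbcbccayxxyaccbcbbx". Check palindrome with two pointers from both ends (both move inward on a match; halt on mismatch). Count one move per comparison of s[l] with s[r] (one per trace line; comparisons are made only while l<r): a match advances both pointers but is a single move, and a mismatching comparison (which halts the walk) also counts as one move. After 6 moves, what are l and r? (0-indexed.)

l=6, r=13

[0,19] 'x'=='x' → l++,r--
[1,18] 'b'=='b' → l++,r--
[2,17] 'b'=='b' → l++,r--
[3,16] 'c'=='c' → l++,r--
[4,15] 'b'=='b' → l++,r--
[5,14] 'c'=='c' → l++,r--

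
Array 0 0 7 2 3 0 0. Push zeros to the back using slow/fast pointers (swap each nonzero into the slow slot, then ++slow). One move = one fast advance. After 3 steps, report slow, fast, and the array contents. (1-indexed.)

slow=2, fast=4, a=[7, 0, 0, 2, 3, 0, 0]

slow=1 fast=1: a[fast]=0, fast++
slow=1 fast=2: a[fast]=0, fast++
slow=1 fast=3: a[fast]=7≠0 swap→a[1]=7, slow++,fast++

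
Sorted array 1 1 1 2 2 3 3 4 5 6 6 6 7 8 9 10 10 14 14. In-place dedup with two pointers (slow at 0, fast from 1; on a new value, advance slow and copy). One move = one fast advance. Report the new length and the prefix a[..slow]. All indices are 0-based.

(s=0,f=1) a[fast]=1=a[slow] dup → fast++
(s=0,f=2) a[fast]=1=a[slow] dup → fast++
(s=0,f=3) a[fast]=2≠a[slow]=1 write a[1]=2 → slow++,fast++
(s=1,f=4) a[fast]=2=a[slow] dup → fast++
(s=1,f=5) a[fast]=3≠a[slow]=2 write a[2]=3 → slow++,fast++
(s=2,f=6) a[fast]=3=a[slow] dup → fast++
(s=2,f=7) a[fast]=4≠a[slow]=3 write a[3]=4 → slow++,fast++
(s=3,f=8) a[fast]=5≠a[slow]=4 write a[4]=5 → slow++,fast++
(s=4,f=9) a[fast]=6≠a[slow]=5 write a[5]=6 → slow++,fast++
(s=5,f=10) a[fast]=6=a[slow] dup → fast++
(s=5,f=11) a[fast]=6=a[slow] dup → fast++
(s=5,f=12) a[fast]=7≠a[slow]=6 write a[6]=7 → slow++,fast++
(s=6,f=13) a[fast]=8≠a[slow]=7 write a[7]=8 → slow++,fast++
(s=7,f=14) a[fast]=9≠a[slow]=8 write a[8]=9 → slow++,fast++
(s=8,f=15) a[fast]=10≠a[slow]=9 write a[9]=10 → slow++,fast++
(s=9,f=16) a[fast]=10=a[slow] dup → fast++
(s=9,f=17) a[fast]=14≠a[slow]=10 write a[10]=14 → slow++,fast++
(s=10,f=18) a[fast]=14=a[slow] dup → fast++

length 11; prefix = [1, 2, 3, 4, 5, 6, 7, 8, 9, 10, 14]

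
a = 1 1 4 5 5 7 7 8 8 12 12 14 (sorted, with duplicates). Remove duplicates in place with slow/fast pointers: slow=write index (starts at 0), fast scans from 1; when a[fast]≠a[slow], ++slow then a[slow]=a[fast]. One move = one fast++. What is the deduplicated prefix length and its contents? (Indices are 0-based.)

length 7; prefix = [1, 4, 5, 7, 8, 12, 14]

slow=0 fast=1: a[fast]=1=a[slow] dup, fast++
slow=0 fast=2: a[fast]=4≠a[slow]=1 write a[1]=4, slow++,fast++
slow=1 fast=3: a[fast]=5≠a[slow]=4 write a[2]=5, slow++,fast++
slow=2 fast=4: a[fast]=5=a[slow] dup, fast++
slow=2 fast=5: a[fast]=7≠a[slow]=5 write a[3]=7, slow++,fast++
slow=3 fast=6: a[fast]=7=a[slow] dup, fast++
slow=3 fast=7: a[fast]=8≠a[slow]=7 write a[4]=8, slow++,fast++
slow=4 fast=8: a[fast]=8=a[slow] dup, fast++
slow=4 fast=9: a[fast]=12≠a[slow]=8 write a[5]=12, slow++,fast++
slow=5 fast=10: a[fast]=12=a[slow] dup, fast++
slow=5 fast=11: a[fast]=14≠a[slow]=12 write a[6]=14, slow++,fast++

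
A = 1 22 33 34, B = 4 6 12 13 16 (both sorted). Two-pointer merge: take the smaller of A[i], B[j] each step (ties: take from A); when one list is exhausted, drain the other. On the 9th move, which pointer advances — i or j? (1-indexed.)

i

[i=1,j=1] A[i]=1<=B[j]=4 take 1 → i++
[i=2,j=1] A[i]=22>B[j]=4 take 4 → j++
[i=2,j=2] A[i]=22>B[j]=6 take 6 → j++
[i=2,j=3] A[i]=22>B[j]=12 take 12 → j++
[i=2,j=4] A[i]=22>B[j]=13 take 13 → j++
[i=2,j=5] A[i]=22>B[j]=16 take 16 → j++
[i=2,j=6] B done, take A[i]=22 → i++
[i=3,j=6] B done, take A[i]=33 → i++
[i=4,j=6] B done, take A[i]=34 → i++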